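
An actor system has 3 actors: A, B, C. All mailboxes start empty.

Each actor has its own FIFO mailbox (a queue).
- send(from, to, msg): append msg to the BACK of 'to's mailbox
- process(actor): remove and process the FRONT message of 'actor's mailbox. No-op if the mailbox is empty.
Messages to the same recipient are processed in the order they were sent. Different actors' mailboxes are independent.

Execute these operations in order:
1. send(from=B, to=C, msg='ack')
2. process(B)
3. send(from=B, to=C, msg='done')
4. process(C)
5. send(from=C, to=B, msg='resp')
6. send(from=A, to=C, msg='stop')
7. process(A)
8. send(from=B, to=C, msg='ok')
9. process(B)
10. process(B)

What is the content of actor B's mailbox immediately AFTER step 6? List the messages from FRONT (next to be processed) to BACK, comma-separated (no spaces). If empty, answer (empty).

After 1 (send(from=B, to=C, msg='ack')): A:[] B:[] C:[ack]
After 2 (process(B)): A:[] B:[] C:[ack]
After 3 (send(from=B, to=C, msg='done')): A:[] B:[] C:[ack,done]
After 4 (process(C)): A:[] B:[] C:[done]
After 5 (send(from=C, to=B, msg='resp')): A:[] B:[resp] C:[done]
After 6 (send(from=A, to=C, msg='stop')): A:[] B:[resp] C:[done,stop]

resp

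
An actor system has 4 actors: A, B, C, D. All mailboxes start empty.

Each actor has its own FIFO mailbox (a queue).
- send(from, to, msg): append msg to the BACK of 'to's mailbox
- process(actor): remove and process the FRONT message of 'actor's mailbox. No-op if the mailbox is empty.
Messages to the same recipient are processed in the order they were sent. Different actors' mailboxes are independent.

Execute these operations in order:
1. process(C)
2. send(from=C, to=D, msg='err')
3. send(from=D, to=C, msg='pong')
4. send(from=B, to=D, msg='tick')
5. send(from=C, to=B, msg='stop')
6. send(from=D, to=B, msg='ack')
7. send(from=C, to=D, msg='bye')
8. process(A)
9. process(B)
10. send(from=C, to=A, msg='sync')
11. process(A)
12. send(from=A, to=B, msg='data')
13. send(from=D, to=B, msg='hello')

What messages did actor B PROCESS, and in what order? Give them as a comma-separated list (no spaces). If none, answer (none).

After 1 (process(C)): A:[] B:[] C:[] D:[]
After 2 (send(from=C, to=D, msg='err')): A:[] B:[] C:[] D:[err]
After 3 (send(from=D, to=C, msg='pong')): A:[] B:[] C:[pong] D:[err]
After 4 (send(from=B, to=D, msg='tick')): A:[] B:[] C:[pong] D:[err,tick]
After 5 (send(from=C, to=B, msg='stop')): A:[] B:[stop] C:[pong] D:[err,tick]
After 6 (send(from=D, to=B, msg='ack')): A:[] B:[stop,ack] C:[pong] D:[err,tick]
After 7 (send(from=C, to=D, msg='bye')): A:[] B:[stop,ack] C:[pong] D:[err,tick,bye]
After 8 (process(A)): A:[] B:[stop,ack] C:[pong] D:[err,tick,bye]
After 9 (process(B)): A:[] B:[ack] C:[pong] D:[err,tick,bye]
After 10 (send(from=C, to=A, msg='sync')): A:[sync] B:[ack] C:[pong] D:[err,tick,bye]
After 11 (process(A)): A:[] B:[ack] C:[pong] D:[err,tick,bye]
After 12 (send(from=A, to=B, msg='data')): A:[] B:[ack,data] C:[pong] D:[err,tick,bye]
After 13 (send(from=D, to=B, msg='hello')): A:[] B:[ack,data,hello] C:[pong] D:[err,tick,bye]

Answer: stop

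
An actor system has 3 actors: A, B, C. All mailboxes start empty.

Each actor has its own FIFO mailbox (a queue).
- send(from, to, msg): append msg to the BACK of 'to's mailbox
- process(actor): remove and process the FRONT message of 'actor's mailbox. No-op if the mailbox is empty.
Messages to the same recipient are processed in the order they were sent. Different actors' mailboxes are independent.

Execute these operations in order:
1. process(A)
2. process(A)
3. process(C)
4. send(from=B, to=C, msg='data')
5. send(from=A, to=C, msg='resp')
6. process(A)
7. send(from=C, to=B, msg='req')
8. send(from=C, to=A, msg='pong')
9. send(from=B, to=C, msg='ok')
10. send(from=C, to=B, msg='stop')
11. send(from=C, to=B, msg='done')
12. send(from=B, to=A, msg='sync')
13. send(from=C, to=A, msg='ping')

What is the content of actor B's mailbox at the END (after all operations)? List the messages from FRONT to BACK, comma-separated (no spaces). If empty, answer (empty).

Answer: req,stop,done

Derivation:
After 1 (process(A)): A:[] B:[] C:[]
After 2 (process(A)): A:[] B:[] C:[]
After 3 (process(C)): A:[] B:[] C:[]
After 4 (send(from=B, to=C, msg='data')): A:[] B:[] C:[data]
After 5 (send(from=A, to=C, msg='resp')): A:[] B:[] C:[data,resp]
After 6 (process(A)): A:[] B:[] C:[data,resp]
After 7 (send(from=C, to=B, msg='req')): A:[] B:[req] C:[data,resp]
After 8 (send(from=C, to=A, msg='pong')): A:[pong] B:[req] C:[data,resp]
After 9 (send(from=B, to=C, msg='ok')): A:[pong] B:[req] C:[data,resp,ok]
After 10 (send(from=C, to=B, msg='stop')): A:[pong] B:[req,stop] C:[data,resp,ok]
After 11 (send(from=C, to=B, msg='done')): A:[pong] B:[req,stop,done] C:[data,resp,ok]
After 12 (send(from=B, to=A, msg='sync')): A:[pong,sync] B:[req,stop,done] C:[data,resp,ok]
After 13 (send(from=C, to=A, msg='ping')): A:[pong,sync,ping] B:[req,stop,done] C:[data,resp,ok]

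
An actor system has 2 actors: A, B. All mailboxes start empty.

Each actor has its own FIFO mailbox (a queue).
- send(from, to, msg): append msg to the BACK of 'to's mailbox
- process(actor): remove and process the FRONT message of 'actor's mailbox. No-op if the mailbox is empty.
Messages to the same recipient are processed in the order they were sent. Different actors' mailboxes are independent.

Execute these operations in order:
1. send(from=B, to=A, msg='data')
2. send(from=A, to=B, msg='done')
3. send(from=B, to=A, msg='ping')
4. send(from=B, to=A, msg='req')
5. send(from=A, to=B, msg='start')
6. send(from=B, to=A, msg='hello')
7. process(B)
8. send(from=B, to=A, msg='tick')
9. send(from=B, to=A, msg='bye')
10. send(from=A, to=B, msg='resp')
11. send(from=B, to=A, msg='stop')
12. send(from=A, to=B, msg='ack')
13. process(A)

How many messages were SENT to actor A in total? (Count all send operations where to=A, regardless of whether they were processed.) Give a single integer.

Answer: 7

Derivation:
After 1 (send(from=B, to=A, msg='data')): A:[data] B:[]
After 2 (send(from=A, to=B, msg='done')): A:[data] B:[done]
After 3 (send(from=B, to=A, msg='ping')): A:[data,ping] B:[done]
After 4 (send(from=B, to=A, msg='req')): A:[data,ping,req] B:[done]
After 5 (send(from=A, to=B, msg='start')): A:[data,ping,req] B:[done,start]
After 6 (send(from=B, to=A, msg='hello')): A:[data,ping,req,hello] B:[done,start]
After 7 (process(B)): A:[data,ping,req,hello] B:[start]
After 8 (send(from=B, to=A, msg='tick')): A:[data,ping,req,hello,tick] B:[start]
After 9 (send(from=B, to=A, msg='bye')): A:[data,ping,req,hello,tick,bye] B:[start]
After 10 (send(from=A, to=B, msg='resp')): A:[data,ping,req,hello,tick,bye] B:[start,resp]
After 11 (send(from=B, to=A, msg='stop')): A:[data,ping,req,hello,tick,bye,stop] B:[start,resp]
After 12 (send(from=A, to=B, msg='ack')): A:[data,ping,req,hello,tick,bye,stop] B:[start,resp,ack]
After 13 (process(A)): A:[ping,req,hello,tick,bye,stop] B:[start,resp,ack]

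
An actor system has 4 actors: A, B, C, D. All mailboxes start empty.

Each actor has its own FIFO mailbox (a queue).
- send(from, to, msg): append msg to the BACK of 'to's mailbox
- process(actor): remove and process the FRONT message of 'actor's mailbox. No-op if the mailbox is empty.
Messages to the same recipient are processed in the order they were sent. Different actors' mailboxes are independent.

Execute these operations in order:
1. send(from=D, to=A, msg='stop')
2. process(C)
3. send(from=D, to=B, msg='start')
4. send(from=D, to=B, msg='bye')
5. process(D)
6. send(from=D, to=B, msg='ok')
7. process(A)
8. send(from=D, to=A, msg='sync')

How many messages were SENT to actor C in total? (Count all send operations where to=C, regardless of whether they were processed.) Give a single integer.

Answer: 0

Derivation:
After 1 (send(from=D, to=A, msg='stop')): A:[stop] B:[] C:[] D:[]
After 2 (process(C)): A:[stop] B:[] C:[] D:[]
After 3 (send(from=D, to=B, msg='start')): A:[stop] B:[start] C:[] D:[]
After 4 (send(from=D, to=B, msg='bye')): A:[stop] B:[start,bye] C:[] D:[]
After 5 (process(D)): A:[stop] B:[start,bye] C:[] D:[]
After 6 (send(from=D, to=B, msg='ok')): A:[stop] B:[start,bye,ok] C:[] D:[]
After 7 (process(A)): A:[] B:[start,bye,ok] C:[] D:[]
After 8 (send(from=D, to=A, msg='sync')): A:[sync] B:[start,bye,ok] C:[] D:[]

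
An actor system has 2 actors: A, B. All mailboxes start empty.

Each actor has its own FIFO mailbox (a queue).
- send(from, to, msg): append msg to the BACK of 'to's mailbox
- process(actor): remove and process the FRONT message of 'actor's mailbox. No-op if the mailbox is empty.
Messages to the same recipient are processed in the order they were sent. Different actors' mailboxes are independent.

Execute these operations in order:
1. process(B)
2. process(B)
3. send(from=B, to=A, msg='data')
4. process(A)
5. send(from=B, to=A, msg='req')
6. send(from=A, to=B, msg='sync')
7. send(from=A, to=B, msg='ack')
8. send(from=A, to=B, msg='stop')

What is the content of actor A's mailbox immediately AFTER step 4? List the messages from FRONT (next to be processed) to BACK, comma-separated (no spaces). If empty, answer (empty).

After 1 (process(B)): A:[] B:[]
After 2 (process(B)): A:[] B:[]
After 3 (send(from=B, to=A, msg='data')): A:[data] B:[]
After 4 (process(A)): A:[] B:[]

(empty)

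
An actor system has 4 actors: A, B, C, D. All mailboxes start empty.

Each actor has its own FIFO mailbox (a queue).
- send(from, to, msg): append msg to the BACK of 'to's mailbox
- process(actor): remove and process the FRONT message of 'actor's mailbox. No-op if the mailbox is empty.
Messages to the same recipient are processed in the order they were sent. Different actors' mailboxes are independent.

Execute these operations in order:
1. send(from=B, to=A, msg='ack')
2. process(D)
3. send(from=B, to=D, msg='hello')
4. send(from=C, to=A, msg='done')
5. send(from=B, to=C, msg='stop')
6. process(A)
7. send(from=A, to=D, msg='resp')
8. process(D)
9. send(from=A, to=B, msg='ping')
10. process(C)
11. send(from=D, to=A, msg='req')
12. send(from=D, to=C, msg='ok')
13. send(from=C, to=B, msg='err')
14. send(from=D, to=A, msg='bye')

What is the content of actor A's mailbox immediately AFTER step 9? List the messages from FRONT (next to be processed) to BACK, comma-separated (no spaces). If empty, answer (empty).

After 1 (send(from=B, to=A, msg='ack')): A:[ack] B:[] C:[] D:[]
After 2 (process(D)): A:[ack] B:[] C:[] D:[]
After 3 (send(from=B, to=D, msg='hello')): A:[ack] B:[] C:[] D:[hello]
After 4 (send(from=C, to=A, msg='done')): A:[ack,done] B:[] C:[] D:[hello]
After 5 (send(from=B, to=C, msg='stop')): A:[ack,done] B:[] C:[stop] D:[hello]
After 6 (process(A)): A:[done] B:[] C:[stop] D:[hello]
After 7 (send(from=A, to=D, msg='resp')): A:[done] B:[] C:[stop] D:[hello,resp]
After 8 (process(D)): A:[done] B:[] C:[stop] D:[resp]
After 9 (send(from=A, to=B, msg='ping')): A:[done] B:[ping] C:[stop] D:[resp]

done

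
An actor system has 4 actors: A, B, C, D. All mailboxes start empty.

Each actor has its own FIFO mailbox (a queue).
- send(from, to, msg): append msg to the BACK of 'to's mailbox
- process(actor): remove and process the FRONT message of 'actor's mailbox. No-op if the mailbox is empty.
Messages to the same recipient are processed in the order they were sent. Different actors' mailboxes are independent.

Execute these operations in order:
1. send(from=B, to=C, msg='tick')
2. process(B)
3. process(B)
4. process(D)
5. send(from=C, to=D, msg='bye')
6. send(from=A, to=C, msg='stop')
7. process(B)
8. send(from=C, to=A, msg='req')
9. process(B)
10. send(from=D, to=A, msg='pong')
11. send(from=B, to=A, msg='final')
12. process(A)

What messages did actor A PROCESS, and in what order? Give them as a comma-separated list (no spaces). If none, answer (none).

After 1 (send(from=B, to=C, msg='tick')): A:[] B:[] C:[tick] D:[]
After 2 (process(B)): A:[] B:[] C:[tick] D:[]
After 3 (process(B)): A:[] B:[] C:[tick] D:[]
After 4 (process(D)): A:[] B:[] C:[tick] D:[]
After 5 (send(from=C, to=D, msg='bye')): A:[] B:[] C:[tick] D:[bye]
After 6 (send(from=A, to=C, msg='stop')): A:[] B:[] C:[tick,stop] D:[bye]
After 7 (process(B)): A:[] B:[] C:[tick,stop] D:[bye]
After 8 (send(from=C, to=A, msg='req')): A:[req] B:[] C:[tick,stop] D:[bye]
After 9 (process(B)): A:[req] B:[] C:[tick,stop] D:[bye]
After 10 (send(from=D, to=A, msg='pong')): A:[req,pong] B:[] C:[tick,stop] D:[bye]
After 11 (send(from=B, to=A, msg='final')): A:[req,pong,final] B:[] C:[tick,stop] D:[bye]
After 12 (process(A)): A:[pong,final] B:[] C:[tick,stop] D:[bye]

Answer: req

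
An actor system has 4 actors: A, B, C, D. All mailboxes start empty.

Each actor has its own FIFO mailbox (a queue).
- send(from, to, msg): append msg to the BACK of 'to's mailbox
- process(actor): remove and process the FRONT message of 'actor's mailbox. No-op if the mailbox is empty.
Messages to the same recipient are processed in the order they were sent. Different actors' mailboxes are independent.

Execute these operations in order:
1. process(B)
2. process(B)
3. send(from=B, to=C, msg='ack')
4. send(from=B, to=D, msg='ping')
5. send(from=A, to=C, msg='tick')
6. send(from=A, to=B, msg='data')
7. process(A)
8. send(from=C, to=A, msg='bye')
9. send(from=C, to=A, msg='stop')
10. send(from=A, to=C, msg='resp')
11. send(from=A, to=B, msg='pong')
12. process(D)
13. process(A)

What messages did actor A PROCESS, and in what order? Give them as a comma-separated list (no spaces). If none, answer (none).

After 1 (process(B)): A:[] B:[] C:[] D:[]
After 2 (process(B)): A:[] B:[] C:[] D:[]
After 3 (send(from=B, to=C, msg='ack')): A:[] B:[] C:[ack] D:[]
After 4 (send(from=B, to=D, msg='ping')): A:[] B:[] C:[ack] D:[ping]
After 5 (send(from=A, to=C, msg='tick')): A:[] B:[] C:[ack,tick] D:[ping]
After 6 (send(from=A, to=B, msg='data')): A:[] B:[data] C:[ack,tick] D:[ping]
After 7 (process(A)): A:[] B:[data] C:[ack,tick] D:[ping]
After 8 (send(from=C, to=A, msg='bye')): A:[bye] B:[data] C:[ack,tick] D:[ping]
After 9 (send(from=C, to=A, msg='stop')): A:[bye,stop] B:[data] C:[ack,tick] D:[ping]
After 10 (send(from=A, to=C, msg='resp')): A:[bye,stop] B:[data] C:[ack,tick,resp] D:[ping]
After 11 (send(from=A, to=B, msg='pong')): A:[bye,stop] B:[data,pong] C:[ack,tick,resp] D:[ping]
After 12 (process(D)): A:[bye,stop] B:[data,pong] C:[ack,tick,resp] D:[]
After 13 (process(A)): A:[stop] B:[data,pong] C:[ack,tick,resp] D:[]

Answer: bye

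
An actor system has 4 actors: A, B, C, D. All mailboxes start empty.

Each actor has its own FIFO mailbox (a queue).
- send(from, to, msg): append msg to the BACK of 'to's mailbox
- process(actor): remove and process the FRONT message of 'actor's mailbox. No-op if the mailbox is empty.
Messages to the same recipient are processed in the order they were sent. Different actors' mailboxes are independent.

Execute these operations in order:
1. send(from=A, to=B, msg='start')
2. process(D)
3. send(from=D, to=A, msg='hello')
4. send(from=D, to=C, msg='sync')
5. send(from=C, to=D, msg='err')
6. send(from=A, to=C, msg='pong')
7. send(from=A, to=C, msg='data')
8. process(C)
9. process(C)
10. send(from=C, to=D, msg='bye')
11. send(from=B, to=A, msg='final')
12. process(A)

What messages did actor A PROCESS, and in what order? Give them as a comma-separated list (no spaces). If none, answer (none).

After 1 (send(from=A, to=B, msg='start')): A:[] B:[start] C:[] D:[]
After 2 (process(D)): A:[] B:[start] C:[] D:[]
After 3 (send(from=D, to=A, msg='hello')): A:[hello] B:[start] C:[] D:[]
After 4 (send(from=D, to=C, msg='sync')): A:[hello] B:[start] C:[sync] D:[]
After 5 (send(from=C, to=D, msg='err')): A:[hello] B:[start] C:[sync] D:[err]
After 6 (send(from=A, to=C, msg='pong')): A:[hello] B:[start] C:[sync,pong] D:[err]
After 7 (send(from=A, to=C, msg='data')): A:[hello] B:[start] C:[sync,pong,data] D:[err]
After 8 (process(C)): A:[hello] B:[start] C:[pong,data] D:[err]
After 9 (process(C)): A:[hello] B:[start] C:[data] D:[err]
After 10 (send(from=C, to=D, msg='bye')): A:[hello] B:[start] C:[data] D:[err,bye]
After 11 (send(from=B, to=A, msg='final')): A:[hello,final] B:[start] C:[data] D:[err,bye]
After 12 (process(A)): A:[final] B:[start] C:[data] D:[err,bye]

Answer: hello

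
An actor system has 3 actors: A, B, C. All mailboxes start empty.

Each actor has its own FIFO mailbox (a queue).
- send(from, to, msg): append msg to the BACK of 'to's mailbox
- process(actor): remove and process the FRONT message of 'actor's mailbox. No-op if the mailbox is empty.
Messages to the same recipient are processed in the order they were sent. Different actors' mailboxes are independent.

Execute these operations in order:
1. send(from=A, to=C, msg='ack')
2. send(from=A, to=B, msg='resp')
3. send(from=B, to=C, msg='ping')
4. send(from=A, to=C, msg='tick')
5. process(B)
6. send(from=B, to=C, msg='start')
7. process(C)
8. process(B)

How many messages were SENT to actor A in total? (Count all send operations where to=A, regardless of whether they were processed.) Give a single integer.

Answer: 0

Derivation:
After 1 (send(from=A, to=C, msg='ack')): A:[] B:[] C:[ack]
After 2 (send(from=A, to=B, msg='resp')): A:[] B:[resp] C:[ack]
After 3 (send(from=B, to=C, msg='ping')): A:[] B:[resp] C:[ack,ping]
After 4 (send(from=A, to=C, msg='tick')): A:[] B:[resp] C:[ack,ping,tick]
After 5 (process(B)): A:[] B:[] C:[ack,ping,tick]
After 6 (send(from=B, to=C, msg='start')): A:[] B:[] C:[ack,ping,tick,start]
After 7 (process(C)): A:[] B:[] C:[ping,tick,start]
After 8 (process(B)): A:[] B:[] C:[ping,tick,start]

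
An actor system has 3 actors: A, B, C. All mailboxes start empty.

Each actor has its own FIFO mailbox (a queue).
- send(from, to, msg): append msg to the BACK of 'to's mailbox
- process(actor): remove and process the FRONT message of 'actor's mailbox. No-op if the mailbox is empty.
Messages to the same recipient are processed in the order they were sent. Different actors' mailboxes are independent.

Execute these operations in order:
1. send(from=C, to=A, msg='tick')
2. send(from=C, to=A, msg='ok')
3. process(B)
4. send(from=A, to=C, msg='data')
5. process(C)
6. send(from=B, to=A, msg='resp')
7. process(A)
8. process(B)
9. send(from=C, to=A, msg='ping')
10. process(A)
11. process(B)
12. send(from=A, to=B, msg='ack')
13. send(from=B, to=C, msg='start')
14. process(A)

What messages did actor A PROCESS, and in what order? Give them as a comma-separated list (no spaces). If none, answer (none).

After 1 (send(from=C, to=A, msg='tick')): A:[tick] B:[] C:[]
After 2 (send(from=C, to=A, msg='ok')): A:[tick,ok] B:[] C:[]
After 3 (process(B)): A:[tick,ok] B:[] C:[]
After 4 (send(from=A, to=C, msg='data')): A:[tick,ok] B:[] C:[data]
After 5 (process(C)): A:[tick,ok] B:[] C:[]
After 6 (send(from=B, to=A, msg='resp')): A:[tick,ok,resp] B:[] C:[]
After 7 (process(A)): A:[ok,resp] B:[] C:[]
After 8 (process(B)): A:[ok,resp] B:[] C:[]
After 9 (send(from=C, to=A, msg='ping')): A:[ok,resp,ping] B:[] C:[]
After 10 (process(A)): A:[resp,ping] B:[] C:[]
After 11 (process(B)): A:[resp,ping] B:[] C:[]
After 12 (send(from=A, to=B, msg='ack')): A:[resp,ping] B:[ack] C:[]
After 13 (send(from=B, to=C, msg='start')): A:[resp,ping] B:[ack] C:[start]
After 14 (process(A)): A:[ping] B:[ack] C:[start]

Answer: tick,ok,resp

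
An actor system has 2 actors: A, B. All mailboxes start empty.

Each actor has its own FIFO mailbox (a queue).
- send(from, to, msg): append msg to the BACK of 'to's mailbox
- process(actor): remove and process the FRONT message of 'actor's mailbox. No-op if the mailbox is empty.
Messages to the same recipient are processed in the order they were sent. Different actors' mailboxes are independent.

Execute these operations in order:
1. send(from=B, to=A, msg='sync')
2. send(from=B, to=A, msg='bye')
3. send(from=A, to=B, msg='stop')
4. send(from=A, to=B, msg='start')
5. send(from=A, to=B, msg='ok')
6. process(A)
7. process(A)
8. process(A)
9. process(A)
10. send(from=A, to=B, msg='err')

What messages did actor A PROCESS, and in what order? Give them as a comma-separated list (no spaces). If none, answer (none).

After 1 (send(from=B, to=A, msg='sync')): A:[sync] B:[]
After 2 (send(from=B, to=A, msg='bye')): A:[sync,bye] B:[]
After 3 (send(from=A, to=B, msg='stop')): A:[sync,bye] B:[stop]
After 4 (send(from=A, to=B, msg='start')): A:[sync,bye] B:[stop,start]
After 5 (send(from=A, to=B, msg='ok')): A:[sync,bye] B:[stop,start,ok]
After 6 (process(A)): A:[bye] B:[stop,start,ok]
After 7 (process(A)): A:[] B:[stop,start,ok]
After 8 (process(A)): A:[] B:[stop,start,ok]
After 9 (process(A)): A:[] B:[stop,start,ok]
After 10 (send(from=A, to=B, msg='err')): A:[] B:[stop,start,ok,err]

Answer: sync,bye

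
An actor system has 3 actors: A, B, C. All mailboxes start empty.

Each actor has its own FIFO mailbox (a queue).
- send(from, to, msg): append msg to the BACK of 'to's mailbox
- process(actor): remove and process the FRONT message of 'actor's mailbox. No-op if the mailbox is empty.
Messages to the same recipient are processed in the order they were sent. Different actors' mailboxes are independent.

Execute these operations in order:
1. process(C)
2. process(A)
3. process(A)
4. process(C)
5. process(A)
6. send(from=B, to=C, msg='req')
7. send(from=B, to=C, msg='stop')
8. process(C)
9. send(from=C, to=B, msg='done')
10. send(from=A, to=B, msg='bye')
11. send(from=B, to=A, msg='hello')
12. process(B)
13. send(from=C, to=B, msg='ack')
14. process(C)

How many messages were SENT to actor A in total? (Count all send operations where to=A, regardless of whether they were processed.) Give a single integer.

Answer: 1

Derivation:
After 1 (process(C)): A:[] B:[] C:[]
After 2 (process(A)): A:[] B:[] C:[]
After 3 (process(A)): A:[] B:[] C:[]
After 4 (process(C)): A:[] B:[] C:[]
After 5 (process(A)): A:[] B:[] C:[]
After 6 (send(from=B, to=C, msg='req')): A:[] B:[] C:[req]
After 7 (send(from=B, to=C, msg='stop')): A:[] B:[] C:[req,stop]
After 8 (process(C)): A:[] B:[] C:[stop]
After 9 (send(from=C, to=B, msg='done')): A:[] B:[done] C:[stop]
After 10 (send(from=A, to=B, msg='bye')): A:[] B:[done,bye] C:[stop]
After 11 (send(from=B, to=A, msg='hello')): A:[hello] B:[done,bye] C:[stop]
After 12 (process(B)): A:[hello] B:[bye] C:[stop]
After 13 (send(from=C, to=B, msg='ack')): A:[hello] B:[bye,ack] C:[stop]
After 14 (process(C)): A:[hello] B:[bye,ack] C:[]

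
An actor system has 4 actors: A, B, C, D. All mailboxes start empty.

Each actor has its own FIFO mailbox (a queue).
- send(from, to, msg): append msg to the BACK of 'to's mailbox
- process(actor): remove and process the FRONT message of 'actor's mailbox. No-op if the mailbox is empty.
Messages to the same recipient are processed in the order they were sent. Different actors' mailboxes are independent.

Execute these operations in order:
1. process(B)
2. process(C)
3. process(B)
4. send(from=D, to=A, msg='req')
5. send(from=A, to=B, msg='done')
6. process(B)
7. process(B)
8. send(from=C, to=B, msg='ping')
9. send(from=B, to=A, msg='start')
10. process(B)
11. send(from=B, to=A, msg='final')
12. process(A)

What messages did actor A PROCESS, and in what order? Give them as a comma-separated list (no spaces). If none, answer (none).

Answer: req

Derivation:
After 1 (process(B)): A:[] B:[] C:[] D:[]
After 2 (process(C)): A:[] B:[] C:[] D:[]
After 3 (process(B)): A:[] B:[] C:[] D:[]
After 4 (send(from=D, to=A, msg='req')): A:[req] B:[] C:[] D:[]
After 5 (send(from=A, to=B, msg='done')): A:[req] B:[done] C:[] D:[]
After 6 (process(B)): A:[req] B:[] C:[] D:[]
After 7 (process(B)): A:[req] B:[] C:[] D:[]
After 8 (send(from=C, to=B, msg='ping')): A:[req] B:[ping] C:[] D:[]
After 9 (send(from=B, to=A, msg='start')): A:[req,start] B:[ping] C:[] D:[]
After 10 (process(B)): A:[req,start] B:[] C:[] D:[]
After 11 (send(from=B, to=A, msg='final')): A:[req,start,final] B:[] C:[] D:[]
After 12 (process(A)): A:[start,final] B:[] C:[] D:[]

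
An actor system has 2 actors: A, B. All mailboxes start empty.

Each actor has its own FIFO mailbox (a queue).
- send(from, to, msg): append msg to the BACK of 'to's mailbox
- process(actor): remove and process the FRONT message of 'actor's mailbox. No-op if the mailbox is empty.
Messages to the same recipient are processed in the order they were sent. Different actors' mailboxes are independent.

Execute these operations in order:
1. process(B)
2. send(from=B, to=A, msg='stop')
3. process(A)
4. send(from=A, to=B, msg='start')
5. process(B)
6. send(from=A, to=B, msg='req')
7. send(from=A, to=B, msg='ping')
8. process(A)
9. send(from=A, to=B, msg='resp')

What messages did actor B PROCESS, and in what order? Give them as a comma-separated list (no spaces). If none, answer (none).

After 1 (process(B)): A:[] B:[]
After 2 (send(from=B, to=A, msg='stop')): A:[stop] B:[]
After 3 (process(A)): A:[] B:[]
After 4 (send(from=A, to=B, msg='start')): A:[] B:[start]
After 5 (process(B)): A:[] B:[]
After 6 (send(from=A, to=B, msg='req')): A:[] B:[req]
After 7 (send(from=A, to=B, msg='ping')): A:[] B:[req,ping]
After 8 (process(A)): A:[] B:[req,ping]
After 9 (send(from=A, to=B, msg='resp')): A:[] B:[req,ping,resp]

Answer: start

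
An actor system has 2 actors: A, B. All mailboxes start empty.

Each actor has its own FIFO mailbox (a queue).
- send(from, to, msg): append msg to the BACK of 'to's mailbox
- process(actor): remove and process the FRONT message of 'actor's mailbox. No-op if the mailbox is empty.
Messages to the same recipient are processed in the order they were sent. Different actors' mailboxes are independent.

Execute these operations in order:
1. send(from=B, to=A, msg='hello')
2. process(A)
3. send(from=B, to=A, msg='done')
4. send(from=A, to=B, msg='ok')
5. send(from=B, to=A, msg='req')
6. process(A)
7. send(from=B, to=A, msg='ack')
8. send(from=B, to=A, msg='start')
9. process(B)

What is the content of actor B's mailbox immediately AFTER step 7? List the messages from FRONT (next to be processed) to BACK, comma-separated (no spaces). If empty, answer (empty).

After 1 (send(from=B, to=A, msg='hello')): A:[hello] B:[]
After 2 (process(A)): A:[] B:[]
After 3 (send(from=B, to=A, msg='done')): A:[done] B:[]
After 4 (send(from=A, to=B, msg='ok')): A:[done] B:[ok]
After 5 (send(from=B, to=A, msg='req')): A:[done,req] B:[ok]
After 6 (process(A)): A:[req] B:[ok]
After 7 (send(from=B, to=A, msg='ack')): A:[req,ack] B:[ok]

ok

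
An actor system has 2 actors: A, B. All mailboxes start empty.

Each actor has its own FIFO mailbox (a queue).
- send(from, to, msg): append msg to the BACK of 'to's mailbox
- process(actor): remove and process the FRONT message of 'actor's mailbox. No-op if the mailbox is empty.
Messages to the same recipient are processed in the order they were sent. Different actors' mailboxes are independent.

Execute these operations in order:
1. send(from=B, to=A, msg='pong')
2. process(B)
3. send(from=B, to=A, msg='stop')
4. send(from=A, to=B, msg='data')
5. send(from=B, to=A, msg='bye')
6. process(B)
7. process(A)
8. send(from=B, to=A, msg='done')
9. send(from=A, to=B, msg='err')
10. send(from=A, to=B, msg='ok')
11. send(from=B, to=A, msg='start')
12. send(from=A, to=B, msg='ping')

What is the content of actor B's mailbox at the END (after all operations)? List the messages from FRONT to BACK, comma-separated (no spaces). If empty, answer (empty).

After 1 (send(from=B, to=A, msg='pong')): A:[pong] B:[]
After 2 (process(B)): A:[pong] B:[]
After 3 (send(from=B, to=A, msg='stop')): A:[pong,stop] B:[]
After 4 (send(from=A, to=B, msg='data')): A:[pong,stop] B:[data]
After 5 (send(from=B, to=A, msg='bye')): A:[pong,stop,bye] B:[data]
After 6 (process(B)): A:[pong,stop,bye] B:[]
After 7 (process(A)): A:[stop,bye] B:[]
After 8 (send(from=B, to=A, msg='done')): A:[stop,bye,done] B:[]
After 9 (send(from=A, to=B, msg='err')): A:[stop,bye,done] B:[err]
After 10 (send(from=A, to=B, msg='ok')): A:[stop,bye,done] B:[err,ok]
After 11 (send(from=B, to=A, msg='start')): A:[stop,bye,done,start] B:[err,ok]
After 12 (send(from=A, to=B, msg='ping')): A:[stop,bye,done,start] B:[err,ok,ping]

Answer: err,ok,ping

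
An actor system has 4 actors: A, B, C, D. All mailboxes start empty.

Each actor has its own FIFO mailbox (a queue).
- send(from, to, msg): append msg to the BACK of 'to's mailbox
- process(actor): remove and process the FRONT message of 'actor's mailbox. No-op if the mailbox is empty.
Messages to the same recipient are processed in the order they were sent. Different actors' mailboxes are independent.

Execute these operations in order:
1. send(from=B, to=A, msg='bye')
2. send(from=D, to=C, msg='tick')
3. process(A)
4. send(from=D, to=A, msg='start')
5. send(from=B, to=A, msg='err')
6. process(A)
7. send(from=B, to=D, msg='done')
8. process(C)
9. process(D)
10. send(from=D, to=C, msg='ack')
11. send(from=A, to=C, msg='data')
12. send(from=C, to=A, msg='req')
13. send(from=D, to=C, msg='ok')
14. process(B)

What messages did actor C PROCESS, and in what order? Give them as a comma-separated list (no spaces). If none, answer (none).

Answer: tick

Derivation:
After 1 (send(from=B, to=A, msg='bye')): A:[bye] B:[] C:[] D:[]
After 2 (send(from=D, to=C, msg='tick')): A:[bye] B:[] C:[tick] D:[]
After 3 (process(A)): A:[] B:[] C:[tick] D:[]
After 4 (send(from=D, to=A, msg='start')): A:[start] B:[] C:[tick] D:[]
After 5 (send(from=B, to=A, msg='err')): A:[start,err] B:[] C:[tick] D:[]
After 6 (process(A)): A:[err] B:[] C:[tick] D:[]
After 7 (send(from=B, to=D, msg='done')): A:[err] B:[] C:[tick] D:[done]
After 8 (process(C)): A:[err] B:[] C:[] D:[done]
After 9 (process(D)): A:[err] B:[] C:[] D:[]
After 10 (send(from=D, to=C, msg='ack')): A:[err] B:[] C:[ack] D:[]
After 11 (send(from=A, to=C, msg='data')): A:[err] B:[] C:[ack,data] D:[]
After 12 (send(from=C, to=A, msg='req')): A:[err,req] B:[] C:[ack,data] D:[]
After 13 (send(from=D, to=C, msg='ok')): A:[err,req] B:[] C:[ack,data,ok] D:[]
After 14 (process(B)): A:[err,req] B:[] C:[ack,data,ok] D:[]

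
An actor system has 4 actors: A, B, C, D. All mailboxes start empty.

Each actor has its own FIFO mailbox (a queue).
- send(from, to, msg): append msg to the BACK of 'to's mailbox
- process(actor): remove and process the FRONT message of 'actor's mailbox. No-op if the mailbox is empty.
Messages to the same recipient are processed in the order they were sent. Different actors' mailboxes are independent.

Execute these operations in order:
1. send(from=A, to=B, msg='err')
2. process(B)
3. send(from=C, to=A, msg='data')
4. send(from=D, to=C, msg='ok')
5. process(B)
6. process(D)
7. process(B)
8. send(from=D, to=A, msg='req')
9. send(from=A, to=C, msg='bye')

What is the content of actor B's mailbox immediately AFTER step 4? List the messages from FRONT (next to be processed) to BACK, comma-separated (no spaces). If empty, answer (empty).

After 1 (send(from=A, to=B, msg='err')): A:[] B:[err] C:[] D:[]
After 2 (process(B)): A:[] B:[] C:[] D:[]
After 3 (send(from=C, to=A, msg='data')): A:[data] B:[] C:[] D:[]
After 4 (send(from=D, to=C, msg='ok')): A:[data] B:[] C:[ok] D:[]

(empty)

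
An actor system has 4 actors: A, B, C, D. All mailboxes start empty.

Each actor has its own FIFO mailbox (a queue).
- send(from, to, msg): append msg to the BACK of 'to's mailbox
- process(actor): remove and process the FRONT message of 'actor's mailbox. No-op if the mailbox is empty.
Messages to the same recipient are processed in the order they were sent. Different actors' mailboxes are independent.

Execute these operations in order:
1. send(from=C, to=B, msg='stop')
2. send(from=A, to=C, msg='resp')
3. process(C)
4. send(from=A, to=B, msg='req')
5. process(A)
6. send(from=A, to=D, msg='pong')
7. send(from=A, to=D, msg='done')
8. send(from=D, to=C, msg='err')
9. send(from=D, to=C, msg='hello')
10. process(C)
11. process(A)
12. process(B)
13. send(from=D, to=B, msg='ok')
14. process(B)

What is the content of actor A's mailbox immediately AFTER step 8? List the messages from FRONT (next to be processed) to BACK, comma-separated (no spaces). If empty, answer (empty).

After 1 (send(from=C, to=B, msg='stop')): A:[] B:[stop] C:[] D:[]
After 2 (send(from=A, to=C, msg='resp')): A:[] B:[stop] C:[resp] D:[]
After 3 (process(C)): A:[] B:[stop] C:[] D:[]
After 4 (send(from=A, to=B, msg='req')): A:[] B:[stop,req] C:[] D:[]
After 5 (process(A)): A:[] B:[stop,req] C:[] D:[]
After 6 (send(from=A, to=D, msg='pong')): A:[] B:[stop,req] C:[] D:[pong]
After 7 (send(from=A, to=D, msg='done')): A:[] B:[stop,req] C:[] D:[pong,done]
After 8 (send(from=D, to=C, msg='err')): A:[] B:[stop,req] C:[err] D:[pong,done]

(empty)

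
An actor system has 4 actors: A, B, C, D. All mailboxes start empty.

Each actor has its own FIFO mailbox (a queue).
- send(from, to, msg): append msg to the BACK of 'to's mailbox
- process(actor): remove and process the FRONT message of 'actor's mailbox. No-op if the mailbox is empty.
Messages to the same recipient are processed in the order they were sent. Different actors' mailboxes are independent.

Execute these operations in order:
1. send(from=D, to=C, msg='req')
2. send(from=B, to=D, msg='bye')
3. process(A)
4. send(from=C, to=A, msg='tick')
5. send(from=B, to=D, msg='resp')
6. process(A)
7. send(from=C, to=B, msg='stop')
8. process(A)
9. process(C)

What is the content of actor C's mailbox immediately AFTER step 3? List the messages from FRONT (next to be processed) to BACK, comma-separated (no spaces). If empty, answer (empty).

After 1 (send(from=D, to=C, msg='req')): A:[] B:[] C:[req] D:[]
After 2 (send(from=B, to=D, msg='bye')): A:[] B:[] C:[req] D:[bye]
After 3 (process(A)): A:[] B:[] C:[req] D:[bye]

req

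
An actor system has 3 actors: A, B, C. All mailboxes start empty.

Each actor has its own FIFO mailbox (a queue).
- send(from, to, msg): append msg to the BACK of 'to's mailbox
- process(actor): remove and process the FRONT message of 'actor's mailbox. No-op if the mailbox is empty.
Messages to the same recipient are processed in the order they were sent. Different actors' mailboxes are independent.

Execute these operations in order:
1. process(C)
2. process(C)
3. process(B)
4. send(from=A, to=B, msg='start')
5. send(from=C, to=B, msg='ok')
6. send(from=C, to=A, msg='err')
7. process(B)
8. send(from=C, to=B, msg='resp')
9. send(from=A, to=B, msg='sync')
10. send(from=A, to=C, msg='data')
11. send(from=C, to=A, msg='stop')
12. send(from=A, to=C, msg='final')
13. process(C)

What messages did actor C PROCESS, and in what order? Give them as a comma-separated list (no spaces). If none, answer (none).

Answer: data

Derivation:
After 1 (process(C)): A:[] B:[] C:[]
After 2 (process(C)): A:[] B:[] C:[]
After 3 (process(B)): A:[] B:[] C:[]
After 4 (send(from=A, to=B, msg='start')): A:[] B:[start] C:[]
After 5 (send(from=C, to=B, msg='ok')): A:[] B:[start,ok] C:[]
After 6 (send(from=C, to=A, msg='err')): A:[err] B:[start,ok] C:[]
After 7 (process(B)): A:[err] B:[ok] C:[]
After 8 (send(from=C, to=B, msg='resp')): A:[err] B:[ok,resp] C:[]
After 9 (send(from=A, to=B, msg='sync')): A:[err] B:[ok,resp,sync] C:[]
After 10 (send(from=A, to=C, msg='data')): A:[err] B:[ok,resp,sync] C:[data]
After 11 (send(from=C, to=A, msg='stop')): A:[err,stop] B:[ok,resp,sync] C:[data]
After 12 (send(from=A, to=C, msg='final')): A:[err,stop] B:[ok,resp,sync] C:[data,final]
After 13 (process(C)): A:[err,stop] B:[ok,resp,sync] C:[final]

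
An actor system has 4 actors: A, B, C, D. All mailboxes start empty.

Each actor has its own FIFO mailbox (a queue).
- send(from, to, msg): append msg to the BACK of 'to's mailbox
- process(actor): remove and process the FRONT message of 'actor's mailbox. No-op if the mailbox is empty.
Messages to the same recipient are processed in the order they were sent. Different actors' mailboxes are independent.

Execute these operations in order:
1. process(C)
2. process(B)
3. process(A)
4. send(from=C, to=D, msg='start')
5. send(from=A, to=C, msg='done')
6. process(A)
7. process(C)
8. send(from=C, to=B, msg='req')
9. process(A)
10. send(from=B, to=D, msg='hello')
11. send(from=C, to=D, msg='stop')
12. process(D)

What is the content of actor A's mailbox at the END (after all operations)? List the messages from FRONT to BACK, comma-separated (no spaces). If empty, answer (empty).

Answer: (empty)

Derivation:
After 1 (process(C)): A:[] B:[] C:[] D:[]
After 2 (process(B)): A:[] B:[] C:[] D:[]
After 3 (process(A)): A:[] B:[] C:[] D:[]
After 4 (send(from=C, to=D, msg='start')): A:[] B:[] C:[] D:[start]
After 5 (send(from=A, to=C, msg='done')): A:[] B:[] C:[done] D:[start]
After 6 (process(A)): A:[] B:[] C:[done] D:[start]
After 7 (process(C)): A:[] B:[] C:[] D:[start]
After 8 (send(from=C, to=B, msg='req')): A:[] B:[req] C:[] D:[start]
After 9 (process(A)): A:[] B:[req] C:[] D:[start]
After 10 (send(from=B, to=D, msg='hello')): A:[] B:[req] C:[] D:[start,hello]
After 11 (send(from=C, to=D, msg='stop')): A:[] B:[req] C:[] D:[start,hello,stop]
After 12 (process(D)): A:[] B:[req] C:[] D:[hello,stop]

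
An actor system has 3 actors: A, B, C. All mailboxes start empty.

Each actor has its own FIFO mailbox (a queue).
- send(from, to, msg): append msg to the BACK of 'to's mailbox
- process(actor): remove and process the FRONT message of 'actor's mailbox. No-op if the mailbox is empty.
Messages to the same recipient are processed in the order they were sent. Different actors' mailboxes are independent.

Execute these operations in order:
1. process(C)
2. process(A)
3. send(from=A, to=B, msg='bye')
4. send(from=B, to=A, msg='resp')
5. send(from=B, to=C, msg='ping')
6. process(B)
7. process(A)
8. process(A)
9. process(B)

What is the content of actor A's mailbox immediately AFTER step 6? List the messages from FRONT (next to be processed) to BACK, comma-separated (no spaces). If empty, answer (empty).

After 1 (process(C)): A:[] B:[] C:[]
After 2 (process(A)): A:[] B:[] C:[]
After 3 (send(from=A, to=B, msg='bye')): A:[] B:[bye] C:[]
After 4 (send(from=B, to=A, msg='resp')): A:[resp] B:[bye] C:[]
After 5 (send(from=B, to=C, msg='ping')): A:[resp] B:[bye] C:[ping]
After 6 (process(B)): A:[resp] B:[] C:[ping]

resp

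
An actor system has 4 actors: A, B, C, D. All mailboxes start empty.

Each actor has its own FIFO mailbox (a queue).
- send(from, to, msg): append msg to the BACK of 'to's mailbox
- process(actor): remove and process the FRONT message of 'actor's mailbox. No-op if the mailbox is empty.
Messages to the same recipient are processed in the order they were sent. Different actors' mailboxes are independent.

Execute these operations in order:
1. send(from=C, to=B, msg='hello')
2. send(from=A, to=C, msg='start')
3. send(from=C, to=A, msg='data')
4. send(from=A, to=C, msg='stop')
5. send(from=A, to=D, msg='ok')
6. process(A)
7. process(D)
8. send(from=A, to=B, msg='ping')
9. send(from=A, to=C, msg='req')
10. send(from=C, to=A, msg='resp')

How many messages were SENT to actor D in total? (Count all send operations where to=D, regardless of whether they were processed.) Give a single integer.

After 1 (send(from=C, to=B, msg='hello')): A:[] B:[hello] C:[] D:[]
After 2 (send(from=A, to=C, msg='start')): A:[] B:[hello] C:[start] D:[]
After 3 (send(from=C, to=A, msg='data')): A:[data] B:[hello] C:[start] D:[]
After 4 (send(from=A, to=C, msg='stop')): A:[data] B:[hello] C:[start,stop] D:[]
After 5 (send(from=A, to=D, msg='ok')): A:[data] B:[hello] C:[start,stop] D:[ok]
After 6 (process(A)): A:[] B:[hello] C:[start,stop] D:[ok]
After 7 (process(D)): A:[] B:[hello] C:[start,stop] D:[]
After 8 (send(from=A, to=B, msg='ping')): A:[] B:[hello,ping] C:[start,stop] D:[]
After 9 (send(from=A, to=C, msg='req')): A:[] B:[hello,ping] C:[start,stop,req] D:[]
After 10 (send(from=C, to=A, msg='resp')): A:[resp] B:[hello,ping] C:[start,stop,req] D:[]

Answer: 1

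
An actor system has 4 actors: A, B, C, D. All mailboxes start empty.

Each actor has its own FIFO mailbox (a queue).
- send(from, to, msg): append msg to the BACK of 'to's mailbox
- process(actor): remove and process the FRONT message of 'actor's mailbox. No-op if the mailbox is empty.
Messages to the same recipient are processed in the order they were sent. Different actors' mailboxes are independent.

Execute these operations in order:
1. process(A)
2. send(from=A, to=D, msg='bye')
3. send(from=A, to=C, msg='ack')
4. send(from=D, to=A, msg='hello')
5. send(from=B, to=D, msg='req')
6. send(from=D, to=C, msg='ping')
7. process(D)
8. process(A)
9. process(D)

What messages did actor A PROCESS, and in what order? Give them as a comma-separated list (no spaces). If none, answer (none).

Answer: hello

Derivation:
After 1 (process(A)): A:[] B:[] C:[] D:[]
After 2 (send(from=A, to=D, msg='bye')): A:[] B:[] C:[] D:[bye]
After 3 (send(from=A, to=C, msg='ack')): A:[] B:[] C:[ack] D:[bye]
After 4 (send(from=D, to=A, msg='hello')): A:[hello] B:[] C:[ack] D:[bye]
After 5 (send(from=B, to=D, msg='req')): A:[hello] B:[] C:[ack] D:[bye,req]
After 6 (send(from=D, to=C, msg='ping')): A:[hello] B:[] C:[ack,ping] D:[bye,req]
After 7 (process(D)): A:[hello] B:[] C:[ack,ping] D:[req]
After 8 (process(A)): A:[] B:[] C:[ack,ping] D:[req]
After 9 (process(D)): A:[] B:[] C:[ack,ping] D:[]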